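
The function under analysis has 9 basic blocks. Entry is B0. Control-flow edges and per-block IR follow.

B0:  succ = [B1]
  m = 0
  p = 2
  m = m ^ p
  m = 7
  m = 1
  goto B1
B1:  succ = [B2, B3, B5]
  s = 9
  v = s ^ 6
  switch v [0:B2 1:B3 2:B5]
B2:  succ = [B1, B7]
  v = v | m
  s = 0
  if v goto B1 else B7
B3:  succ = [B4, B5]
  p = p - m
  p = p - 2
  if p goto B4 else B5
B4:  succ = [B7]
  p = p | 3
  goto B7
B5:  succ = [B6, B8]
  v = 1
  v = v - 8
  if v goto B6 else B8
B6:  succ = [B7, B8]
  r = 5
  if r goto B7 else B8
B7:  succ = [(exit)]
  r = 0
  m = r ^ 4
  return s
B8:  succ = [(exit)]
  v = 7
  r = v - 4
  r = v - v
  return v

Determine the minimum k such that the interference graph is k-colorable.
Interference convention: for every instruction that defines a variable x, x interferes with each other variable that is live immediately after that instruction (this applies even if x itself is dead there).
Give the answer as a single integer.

Answer: 4

Working:
def/use:
  B0: def={m,p} ue=∅
  B1: def={s,v} ue=∅
  B2: def={s,v} ue={m,v}
  B3: def={p} ue={m,p}
  B4: def={p} ue={p}
  B5: def={v} ue=∅
  B6: def={r} ue=∅
  B7: def={m,r} ue={s}
  B8: def={r,v} ue=∅

Backward fixpoint:
  live B0: ∅→{m,p}
  live B1: {m,p}→{m,p,s,v}
  live B2: {m,p,v}→{m,p,s}
  live B3: {m,p,s}→{p,s}
  live B4: {p,s}→{s}
  live B5: {s}→{s}
  live B6: {s}→{s}
  live B7: {s}→∅
  live B8: ∅→∅

Interference:
  m↔{p,s,v}
  p↔{m,s,v}
  r↔{s,v}
  s↔{m,p,r,v}
  v↔{m,p,r,s}

Chromatic number:
  {m,p,s,v} pairwise interfere (4-clique) ⇒ χ ≥ 4
  assign m→R2 p→R3 r→R2 s→R0 v→R1 — no edge inside a register ⇒ χ ≤ 4
  χ = 4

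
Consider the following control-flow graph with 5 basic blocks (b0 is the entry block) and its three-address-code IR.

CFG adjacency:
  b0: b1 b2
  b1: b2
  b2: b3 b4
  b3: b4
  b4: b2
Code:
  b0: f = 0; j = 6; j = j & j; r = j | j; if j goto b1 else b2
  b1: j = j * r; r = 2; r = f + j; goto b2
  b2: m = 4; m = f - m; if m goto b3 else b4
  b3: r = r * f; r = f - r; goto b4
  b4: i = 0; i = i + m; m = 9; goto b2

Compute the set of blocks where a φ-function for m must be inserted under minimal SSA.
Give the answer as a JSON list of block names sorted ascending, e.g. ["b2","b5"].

idom tree: b1←b0 b2←b0 b3←b2 b4←b2
Dom∩ at merges:
  b2: preds {b0,b1,b4}: {b0} ∩ {b0,b1} ∩ {b0,b2,b4} = {b0}; idom=b0
  b4: preds {b2,b3}: {b0,b2} ∩ {b0,b2,b3} = {b0,b2}; idom=b2

Frontier:
  join b2 pred b0: · stop@b0
  join b2 pred b1: b1 stop@b0
  join b2 pred b4: b4→b2 stop@b0
  join b4 pred b2: · stop@b2
  join b4 pred b3: b3 stop@b2
  b0: DF=∅
  b1: DF={b2}
  b2: DF={b2}
  b3: DF={b4}
  b4: DF={b2}

φ for m: defs {b2,b4}
  DF⁺ = {b2}

Answer: ["b2"]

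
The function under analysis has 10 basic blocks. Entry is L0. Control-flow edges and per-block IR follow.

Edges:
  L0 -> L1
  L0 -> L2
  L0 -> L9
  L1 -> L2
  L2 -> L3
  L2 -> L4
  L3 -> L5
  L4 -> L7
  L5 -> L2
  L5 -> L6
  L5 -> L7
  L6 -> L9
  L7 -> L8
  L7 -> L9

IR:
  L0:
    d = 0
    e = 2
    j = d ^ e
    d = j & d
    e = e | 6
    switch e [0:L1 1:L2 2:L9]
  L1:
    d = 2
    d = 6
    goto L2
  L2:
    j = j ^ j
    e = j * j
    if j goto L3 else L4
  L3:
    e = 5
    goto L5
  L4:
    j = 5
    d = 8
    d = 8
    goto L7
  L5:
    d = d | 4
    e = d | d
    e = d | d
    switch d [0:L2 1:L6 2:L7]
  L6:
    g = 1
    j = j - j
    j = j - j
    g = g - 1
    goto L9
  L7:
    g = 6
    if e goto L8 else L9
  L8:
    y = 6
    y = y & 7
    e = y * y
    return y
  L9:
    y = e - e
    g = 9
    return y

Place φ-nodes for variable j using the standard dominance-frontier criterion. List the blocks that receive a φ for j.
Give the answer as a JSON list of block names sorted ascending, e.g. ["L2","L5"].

idom tree: L1←L0 L2←L0 L3←L2 L4←L2 L5←L3 L6←L5 L7←L2 L8←L7 L9←L0
Join-block Dom:
  L2: preds {L0,L1,L5}: {L0} ∩ {L0,L1} ∩ {L0,L2,L3,L5} = {L0}; idom=L0
  L7: preds {L4,L5}: {L0,L2,L4} ∩ {L0,L2,L3,L5} = {L0,L2}; idom=L2
  L9: preds {L0,L6,L7}: {L0} ∩ {L0,L2,L3,L5,L6} ∩ {L0,L2,L7} = {L0}; idom=L0

Frontier:
  join L2 pred L0: · stop@L0
  join L2 pred L1: L1 stop@L0
  join L2 pred L5: L5→L3→L2 stop@L0
  join L7 pred L4: L4 stop@L2
  join L7 pred L5: L5→L3 stop@L2
  join L9 pred L0: · stop@L0
  join L9 pred L6: L6→L5→L3→L2 stop@L0
  join L9 pred L7: L7→L2 stop@L0
  L0: DF=∅
  L1: DF={L2}
  L2: DF={L2,L9}
  L3: DF={L2,L7,L9}
  L4: DF={L7}
  L5: DF={L2,L7,L9}
  L6: DF={L9}
  L7: DF={L9}
  L8: DF=∅
  L9: DF=∅

φ for j: defs {L0,L2,L4,L6}
  DF⁺ = {L2,L7,L9}

Answer: ["L2", "L7", "L9"]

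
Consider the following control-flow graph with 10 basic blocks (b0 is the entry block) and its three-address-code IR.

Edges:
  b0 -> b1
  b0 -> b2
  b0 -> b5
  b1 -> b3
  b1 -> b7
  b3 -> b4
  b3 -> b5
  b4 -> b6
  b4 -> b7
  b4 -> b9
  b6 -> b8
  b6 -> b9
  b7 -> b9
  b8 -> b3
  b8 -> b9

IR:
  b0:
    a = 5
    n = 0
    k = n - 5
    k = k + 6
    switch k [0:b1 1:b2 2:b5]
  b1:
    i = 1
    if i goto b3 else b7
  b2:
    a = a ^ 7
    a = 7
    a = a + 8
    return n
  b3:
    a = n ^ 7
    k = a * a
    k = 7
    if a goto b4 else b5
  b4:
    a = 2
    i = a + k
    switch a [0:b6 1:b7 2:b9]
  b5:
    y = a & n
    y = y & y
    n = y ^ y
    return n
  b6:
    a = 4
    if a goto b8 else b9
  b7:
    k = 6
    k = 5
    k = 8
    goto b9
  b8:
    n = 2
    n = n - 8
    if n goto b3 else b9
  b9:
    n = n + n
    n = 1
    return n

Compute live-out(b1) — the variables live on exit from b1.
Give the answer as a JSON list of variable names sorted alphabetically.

Answer: ["n"]

Derivation:
Per-block:
  b0: def={a,k,n} ue=∅
  b1: def={i} ue=∅
  b2: def={a} ue={a,n}
  b3: def={a,k} ue={n}
  b4: def={a,i} ue={k}
  b5: def={n,y} ue={a,n}
  b6: def={a} ue=∅
  b7: def={k} ue=∅
  b8: def={n} ue=∅
  b9: def={n} ue={n}

Backward fixpoint:
  live b0: ∅→{a,n}
  live b1: {n}→{n}
  live b2: {a,n}→∅
  live b3: {n}→{a,k,n}
  live b4: {k,n}→{n}
  live b5: {a,n}→∅
  live b6: {n}→{n}
  live b7: {n}→{n}
  live b8: ∅→{n}
  live b9: {n}→∅

live-out(b1) = ["n"]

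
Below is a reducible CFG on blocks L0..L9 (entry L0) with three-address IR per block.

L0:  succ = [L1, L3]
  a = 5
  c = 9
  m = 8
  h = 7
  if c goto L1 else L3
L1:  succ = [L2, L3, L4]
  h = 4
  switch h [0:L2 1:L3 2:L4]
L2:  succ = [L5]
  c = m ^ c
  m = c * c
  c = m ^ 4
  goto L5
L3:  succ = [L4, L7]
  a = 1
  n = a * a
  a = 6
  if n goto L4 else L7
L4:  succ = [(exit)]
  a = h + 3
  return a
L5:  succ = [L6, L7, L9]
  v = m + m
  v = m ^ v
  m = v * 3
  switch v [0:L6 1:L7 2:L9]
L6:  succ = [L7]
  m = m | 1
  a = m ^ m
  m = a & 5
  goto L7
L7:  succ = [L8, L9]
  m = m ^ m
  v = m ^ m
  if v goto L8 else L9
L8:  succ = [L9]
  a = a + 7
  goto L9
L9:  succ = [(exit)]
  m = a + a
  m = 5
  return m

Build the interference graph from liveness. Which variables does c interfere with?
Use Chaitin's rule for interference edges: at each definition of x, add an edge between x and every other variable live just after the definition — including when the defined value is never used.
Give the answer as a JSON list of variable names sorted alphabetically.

Answer: ["a", "h", "m"]

Analysis:
Per-block:
  L0: def={a,c,h,m} ue=∅
  L1: def={h} ue=∅
  L2: def={c,m} ue={c,m}
  L3: def={a,n} ue=∅
  L4: def={a} ue={h}
  L5: def={m,v} ue={m}
  L6: def={a,m} ue={m}
  L7: def={m,v} ue={m}
  L8: def={a} ue={a}
  L9: def={m} ue={a}

Liveness:
  L0: in=∅ out={a,c,h,m}
  L1: in={a,c,m} out={a,c,h,m}
  L2: in={a,c,m} out={a,m}
  L3: in={h,m} out={a,h,m}
  L4: in={h} out=∅
  L5: in={a,m} out={a,m}
  L6: in={m} out={a,m}
  L7: in={a,m} out={a}
  L8: in={a} out={a}
  L9: in={a} out=∅

Interference:
  a — {c,h,m,n,v}
  c — {a,h,m}
  h — {a,c,m,n}
  m — {a,c,h,n,v}
  n — {a,h,m}
  v — {a,m}

N(c) = ["a", "h", "m"]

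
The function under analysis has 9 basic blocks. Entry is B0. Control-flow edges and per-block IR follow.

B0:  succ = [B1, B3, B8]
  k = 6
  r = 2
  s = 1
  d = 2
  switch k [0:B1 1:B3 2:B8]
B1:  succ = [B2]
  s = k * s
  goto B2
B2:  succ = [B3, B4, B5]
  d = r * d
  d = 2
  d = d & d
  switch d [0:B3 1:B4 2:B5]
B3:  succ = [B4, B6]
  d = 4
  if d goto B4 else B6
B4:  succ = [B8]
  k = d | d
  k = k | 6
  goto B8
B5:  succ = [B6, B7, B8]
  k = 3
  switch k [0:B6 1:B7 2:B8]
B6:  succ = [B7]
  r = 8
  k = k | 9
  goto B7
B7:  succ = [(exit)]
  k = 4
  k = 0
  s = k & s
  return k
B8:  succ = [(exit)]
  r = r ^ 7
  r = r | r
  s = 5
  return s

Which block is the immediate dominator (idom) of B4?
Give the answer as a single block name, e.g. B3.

Answer: B0

Working:
idom tree: B1←B0 B2←B1 B3←B0 B4←B0 B5←B2 B6←B0 B7←B0 B8←B0
Dom at joins:
  B3: preds {B0,B2}: {B0} ∩ {B0,B1,B2} = {B0}; idom=B0
  B4: preds {B2,B3}: {B0,B1,B2} ∩ {B0,B3} = {B0}; idom=B0
  B6: preds {B3,B5}: {B0,B3} ∩ {B0,B1,B2,B5} = {B0}; idom=B0
  B7: preds {B5,B6}: {B0,B1,B2,B5} ∩ {B0,B6} = {B0}; idom=B0
  B8: preds {B0,B4,B5}: {B0} ∩ {B0,B4} ∩ {B0,B1,B2,B5} = {B0}; idom=B0

idom(B4) = B0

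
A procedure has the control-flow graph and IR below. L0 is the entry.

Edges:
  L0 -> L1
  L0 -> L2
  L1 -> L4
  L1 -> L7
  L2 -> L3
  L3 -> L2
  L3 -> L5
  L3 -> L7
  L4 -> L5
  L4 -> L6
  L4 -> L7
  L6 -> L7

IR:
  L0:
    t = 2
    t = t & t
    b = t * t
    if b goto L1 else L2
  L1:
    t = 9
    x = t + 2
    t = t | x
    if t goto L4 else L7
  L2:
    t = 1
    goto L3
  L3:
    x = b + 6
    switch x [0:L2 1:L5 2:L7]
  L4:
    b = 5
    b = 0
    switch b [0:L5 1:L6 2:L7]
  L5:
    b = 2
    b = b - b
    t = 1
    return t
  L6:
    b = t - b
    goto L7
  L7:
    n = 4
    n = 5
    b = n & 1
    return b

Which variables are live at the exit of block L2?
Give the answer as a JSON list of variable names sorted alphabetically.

Answer: ["b"]

Derivation:
Block summaries:
  L0: def={b,t} ue=∅
  L1: def={t,x} ue=∅
  L2: def={t} ue=∅
  L3: def={x} ue={b}
  L4: def={b} ue=∅
  L5: def={b,t} ue=∅
  L6: def={b} ue={b,t}
  L7: def={b,n} ue=∅

Live sets:
  L0 li=∅ lo={b}
  L1 li=∅ lo={t}
  L2 li={b} lo={b}
  L3 li={b} lo={b}
  L4 li={t} lo={b,t}
  L5 li=∅ lo=∅
  L6 li={b,t} lo=∅
  L7 li=∅ lo=∅

live-out(L2) = ["b"]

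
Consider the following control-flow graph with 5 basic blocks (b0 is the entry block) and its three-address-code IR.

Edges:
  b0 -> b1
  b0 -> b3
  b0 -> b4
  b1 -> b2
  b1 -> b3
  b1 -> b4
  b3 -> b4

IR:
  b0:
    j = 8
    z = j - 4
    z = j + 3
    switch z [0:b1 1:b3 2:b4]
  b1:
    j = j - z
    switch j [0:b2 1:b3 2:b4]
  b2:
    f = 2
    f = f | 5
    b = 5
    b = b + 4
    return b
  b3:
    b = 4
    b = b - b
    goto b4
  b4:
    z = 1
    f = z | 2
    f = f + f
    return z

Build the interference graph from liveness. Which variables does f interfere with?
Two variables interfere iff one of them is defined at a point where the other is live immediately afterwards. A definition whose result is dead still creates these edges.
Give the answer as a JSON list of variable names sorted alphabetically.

def/use:
  b0: {j,z} / ∅
  b1: {j} / {j,z}
  b2: {b,f} / ∅
  b3: {b} / ∅
  b4: {f,z} / ∅

Liveness:
  b0 li=∅ lo={j,z}
  b1 li={j,z} lo=∅
  b2 li=∅ lo=∅
  b3 li=∅ lo=∅
  b4 li=∅ lo=∅

Interference:
  b — ∅
  f — {z}
  j — {z}
  z — {f,j}

N(f) = ["z"]

Answer: ["z"]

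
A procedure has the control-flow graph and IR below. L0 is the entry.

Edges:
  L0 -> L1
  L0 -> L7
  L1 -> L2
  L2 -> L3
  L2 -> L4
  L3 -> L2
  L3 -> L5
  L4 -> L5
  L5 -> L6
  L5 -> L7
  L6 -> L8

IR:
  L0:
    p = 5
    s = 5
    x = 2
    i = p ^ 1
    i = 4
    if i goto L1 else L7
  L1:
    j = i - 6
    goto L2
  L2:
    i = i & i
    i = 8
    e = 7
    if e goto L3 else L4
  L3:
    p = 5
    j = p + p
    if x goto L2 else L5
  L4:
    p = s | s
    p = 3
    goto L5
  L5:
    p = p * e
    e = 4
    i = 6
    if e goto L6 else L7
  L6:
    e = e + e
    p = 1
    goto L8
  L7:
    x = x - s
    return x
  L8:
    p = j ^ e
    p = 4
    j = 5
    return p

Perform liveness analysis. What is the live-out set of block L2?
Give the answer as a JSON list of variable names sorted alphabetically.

Answer: ["e", "i", "j", "s", "x"]

Analysis:
def/use:
  L0 def {i,p,s,x} use ∅
  L1 def {j} use {i}
  L2 def {e,i} use {i}
  L3 def {j,p} use {x}
  L4 def {p} use {s}
  L5 def {e,i,p} use {e,p}
  L6 def {e,p} use {e}
  L7 def {x} use {s,x}
  L8 def {j,p} use {e,j}

Live sets:
  L0 li=∅ lo={i,s,x}
  L1 li={i,s,x} lo={i,j,s,x}
  L2 li={i,j,s,x} lo={e,i,j,s,x}
  L3 li={e,i,s,x} lo={e,i,j,p,s,x}
  L4 li={e,j,s,x} lo={e,j,p,s,x}
  L5 li={e,j,p,s,x} lo={e,j,s,x}
  L6 li={e,j} lo={e,j}
  L7 li={s,x} lo=∅
  L8 li={e,j} lo=∅

live-out(L2) = ["e", "i", "j", "s", "x"]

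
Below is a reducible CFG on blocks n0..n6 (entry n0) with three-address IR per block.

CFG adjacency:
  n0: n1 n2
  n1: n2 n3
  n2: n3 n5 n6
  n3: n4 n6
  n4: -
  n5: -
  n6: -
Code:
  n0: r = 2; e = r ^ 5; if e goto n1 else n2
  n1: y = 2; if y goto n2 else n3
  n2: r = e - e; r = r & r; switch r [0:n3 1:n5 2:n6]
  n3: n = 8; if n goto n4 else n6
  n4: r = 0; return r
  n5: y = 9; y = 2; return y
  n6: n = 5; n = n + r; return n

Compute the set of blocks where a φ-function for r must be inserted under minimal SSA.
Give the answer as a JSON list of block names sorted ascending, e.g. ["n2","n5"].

Answer: ["n3", "n6"]

Derivation:
idom tree: n1←n0 n2←n0 n3←n0 n4←n3 n5←n2 n6←n0
Dom at joins:
  n2: preds {n0,n1}: {n0} ∩ {n0,n1} = {n0}; idom=n0
  n3: preds {n1,n2}: {n0,n1} ∩ {n0,n2} = {n0}; idom=n0
  n6: preds {n2,n3}: {n0,n2} ∩ {n0,n3} = {n0}; idom=n0

Frontier:
  join n2 pred n0: · stop@n0
  join n2 pred n1: n1 stop@n0
  join n3 pred n1: n1 stop@n0
  join n3 pred n2: n2 stop@n0
  join n6 pred n2: n2 stop@n0
  join n6 pred n3: n3 stop@n0
  n0 → ∅
  n1 → {n2,n3}
  n2 → {n3,n6}
  n3 → {n6}
  n4 → ∅
  n5 → ∅
  n6 → ∅

φ for r: defs {n0,n2,n4}
  DF⁺ = {n3,n6}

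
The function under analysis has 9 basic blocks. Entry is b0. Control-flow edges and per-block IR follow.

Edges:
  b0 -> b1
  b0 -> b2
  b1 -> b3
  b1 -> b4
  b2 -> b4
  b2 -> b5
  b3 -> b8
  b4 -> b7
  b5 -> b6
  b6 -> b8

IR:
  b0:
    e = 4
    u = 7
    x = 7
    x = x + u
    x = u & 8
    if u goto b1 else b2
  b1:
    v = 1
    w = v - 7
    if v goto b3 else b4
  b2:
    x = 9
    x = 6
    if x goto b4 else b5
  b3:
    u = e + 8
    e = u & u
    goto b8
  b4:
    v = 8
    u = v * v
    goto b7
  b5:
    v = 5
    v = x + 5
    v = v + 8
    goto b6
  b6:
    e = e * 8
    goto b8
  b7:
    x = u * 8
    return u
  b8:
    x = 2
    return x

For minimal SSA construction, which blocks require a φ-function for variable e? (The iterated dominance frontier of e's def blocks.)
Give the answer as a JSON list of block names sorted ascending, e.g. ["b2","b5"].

idom tree: b1←b0 b2←b0 b3←b1 b4←b0 b5←b2 b6←b5 b7←b4 b8←b0
Dom at joins:
  b4: preds {b1,b2}: {b0,b1} ∩ {b0,b2} = {b0}; idom=b0
  b8: preds {b3,b6}: {b0,b1,b3} ∩ {b0,b2,b5,b6} = {b0}; idom=b0

DF derivation:
  join b4 pred b1: b1 stop@b0
  join b4 pred b2: b2 stop@b0
  join b8 pred b3: b3→b1 stop@b0
  join b8 pred b6: b6→b5→b2 stop@b0
  DF(b0)=∅
  DF(b1)={b4,b8}
  DF(b2)={b4,b8}
  DF(b3)={b8}
  DF(b4)=∅
  DF(b5)={b8}
  DF(b6)={b8}
  DF(b7)=∅
  DF(b8)=∅

φ for e: defs {b0,b3,b6}
  DF⁺ = {b8}

Answer: ["b8"]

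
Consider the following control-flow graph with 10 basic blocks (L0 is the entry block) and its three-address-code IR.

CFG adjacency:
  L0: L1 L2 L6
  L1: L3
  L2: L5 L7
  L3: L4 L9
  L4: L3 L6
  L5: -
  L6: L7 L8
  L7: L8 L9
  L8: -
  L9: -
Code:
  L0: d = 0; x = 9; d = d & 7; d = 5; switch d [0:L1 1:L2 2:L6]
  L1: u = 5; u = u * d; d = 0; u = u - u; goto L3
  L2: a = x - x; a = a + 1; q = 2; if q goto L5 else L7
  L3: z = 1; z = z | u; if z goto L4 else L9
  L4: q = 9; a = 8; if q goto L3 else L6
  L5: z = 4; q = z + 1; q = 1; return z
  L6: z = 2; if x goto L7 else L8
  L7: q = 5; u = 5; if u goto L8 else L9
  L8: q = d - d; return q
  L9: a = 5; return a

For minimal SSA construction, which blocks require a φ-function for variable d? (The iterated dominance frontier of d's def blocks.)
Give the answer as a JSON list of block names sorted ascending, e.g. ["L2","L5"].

idom tree: L1←L0 L2←L0 L3←L1 L4←L3 L5←L2 L6←L0 L7←L0 L8←L0 L9←L0
Join-block Dom:
  L3: preds {L1,L4}: {L0,L1} ∩ {L0,L1,L3,L4} = {L0,L1}; idom=L1
  L6: preds {L0,L4}: {L0} ∩ {L0,L1,L3,L4} = {L0}; idom=L0
  L7: preds {L2,L6}: {L0,L2} ∩ {L0,L6} = {L0}; idom=L0
  L8: preds {L6,L7}: {L0,L6} ∩ {L0,L7} = {L0}; idom=L0
  L9: preds {L3,L7}: {L0,L1,L3} ∩ {L0,L7} = {L0}; idom=L0

DF walk-up:
  L3←L1: walk · to L1
  L3←L4: walk L4→L3 to L1
  L6←L0: walk · to L0
  L6←L4: walk L4→L3→L1 to L0
  L7←L2: walk L2 to L0
  L7←L6: walk L6 to L0
  L8←L6: walk L6 to L0
  L8←L7: walk L7 to L0
  L9←L3: walk L3→L1 to L0
  L9←L7: walk L7 to L0
  L0: DF=∅
  L1: DF={L6,L9}
  L2: DF={L7}
  L3: DF={L3,L6,L9}
  L4: DF={L3,L6}
  L5: DF=∅
  L6: DF={L7,L8}
  L7: DF={L8,L9}
  L8: DF=∅
  L9: DF=∅

φ for d: defs {L0,L1}
  DF⁺ = {L6,L7,L8,L9}

Answer: ["L6", "L7", "L8", "L9"]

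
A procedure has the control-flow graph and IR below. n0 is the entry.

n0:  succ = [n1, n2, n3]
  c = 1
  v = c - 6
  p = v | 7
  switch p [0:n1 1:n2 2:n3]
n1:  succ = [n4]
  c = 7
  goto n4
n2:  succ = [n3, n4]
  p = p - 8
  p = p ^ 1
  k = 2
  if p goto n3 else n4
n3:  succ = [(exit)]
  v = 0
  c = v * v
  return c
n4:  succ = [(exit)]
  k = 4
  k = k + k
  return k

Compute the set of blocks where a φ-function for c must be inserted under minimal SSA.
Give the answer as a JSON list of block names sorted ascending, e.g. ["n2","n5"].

idom tree: n1←n0 n2←n0 n3←n0 n4←n0
Dom∩ at merges:
  n3: preds {n0,n2}: {n0} ∩ {n0,n2} = {n0}; idom=n0
  n4: preds {n1,n2}: {n0,n1} ∩ {n0,n2} = {n0}; idom=n0

DF derivation:
  join n3 pred n0: · stop@n0
  join n3 pred n2: n2 stop@n0
  join n4 pred n1: n1 stop@n0
  join n4 pred n2: n2 stop@n0
  n0: DF=∅
  n1: DF={n4}
  n2: DF={n3,n4}
  n3: DF=∅
  n4: DF=∅

φ for c: defs {n0,n1,n3}
  DF⁺ = {n4}

Answer: ["n4"]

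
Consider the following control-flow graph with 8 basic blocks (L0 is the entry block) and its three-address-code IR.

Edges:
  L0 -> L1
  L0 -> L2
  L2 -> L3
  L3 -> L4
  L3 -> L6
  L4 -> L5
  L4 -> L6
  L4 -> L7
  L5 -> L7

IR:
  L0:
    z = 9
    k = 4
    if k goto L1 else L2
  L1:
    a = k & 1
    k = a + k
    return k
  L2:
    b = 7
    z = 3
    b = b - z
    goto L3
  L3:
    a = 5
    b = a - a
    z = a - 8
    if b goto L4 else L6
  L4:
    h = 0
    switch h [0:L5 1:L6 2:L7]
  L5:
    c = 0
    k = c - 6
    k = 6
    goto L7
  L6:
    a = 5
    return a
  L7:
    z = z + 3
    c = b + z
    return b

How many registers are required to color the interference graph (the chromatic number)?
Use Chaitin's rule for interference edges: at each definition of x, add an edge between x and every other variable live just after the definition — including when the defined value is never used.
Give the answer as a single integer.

Answer: 3

Analysis:
Per-block:
  L0: def={k,z} ue=∅
  L1: def={a,k} ue={k}
  L2: def={b,z} ue=∅
  L3: def={a,b,z} ue=∅
  L4: def={h} ue=∅
  L5: def={c,k} ue=∅
  L6: def={a} ue=∅
  L7: def={c,z} ue={b,z}

Backward fixpoint:
  L0: in=∅ out={k}
  L1: in={k} out=∅
  L2: in=∅ out=∅
  L3: in=∅ out={b,z}
  L4: in={b,z} out={b,z}
  L5: in={b,z} out={b,z}
  L6: in=∅ out=∅
  L7: in={b,z} out=∅

Interference:
  a↔{b,k}
  b↔{a,c,h,k,z}
  c↔{b,z}
  h↔{b,z}
  k↔{a,b,z}
  z↔{b,c,h,k}

Registers:
  clique {a,b,k} ⇒ need ≥ 3
  assign a→R1 b→R0 c→R2 h→R2 k→R2 z→R1 — no edge inside a register ⇒ χ ≤ 3
  χ = 3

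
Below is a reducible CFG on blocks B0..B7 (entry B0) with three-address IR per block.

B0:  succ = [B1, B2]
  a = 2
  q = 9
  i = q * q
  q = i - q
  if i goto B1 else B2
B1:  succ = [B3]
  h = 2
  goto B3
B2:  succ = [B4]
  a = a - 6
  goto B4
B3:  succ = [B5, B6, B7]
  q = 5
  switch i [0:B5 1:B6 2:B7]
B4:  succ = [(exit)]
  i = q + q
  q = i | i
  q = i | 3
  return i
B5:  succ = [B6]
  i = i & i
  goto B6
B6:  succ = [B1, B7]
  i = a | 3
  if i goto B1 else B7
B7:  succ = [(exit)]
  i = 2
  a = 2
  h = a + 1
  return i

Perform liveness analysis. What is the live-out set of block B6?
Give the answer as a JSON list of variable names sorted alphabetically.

Block summaries:
  B0 def {a,i,q} use ∅
  B1 def {h} use ∅
  B2 def {a} use {a}
  B3 def {q} use {i}
  B4 def {i,q} use {q}
  B5 def {i} use {i}
  B6 def {i} use {a}
  B7 def {a,h,i} use ∅

Backward fixpoint:
  B0 li=∅ lo={a,i,q}
  B1 li={a,i} lo={a,i}
  B2 li={a,q} lo={q}
  B3 li={a,i} lo={a,i}
  B4 li={q} lo=∅
  B5 li={a,i} lo={a}
  B6 li={a} lo={a,i}
  B7 li=∅ lo=∅

live-out(B6) = ["a", "i"]

Answer: ["a", "i"]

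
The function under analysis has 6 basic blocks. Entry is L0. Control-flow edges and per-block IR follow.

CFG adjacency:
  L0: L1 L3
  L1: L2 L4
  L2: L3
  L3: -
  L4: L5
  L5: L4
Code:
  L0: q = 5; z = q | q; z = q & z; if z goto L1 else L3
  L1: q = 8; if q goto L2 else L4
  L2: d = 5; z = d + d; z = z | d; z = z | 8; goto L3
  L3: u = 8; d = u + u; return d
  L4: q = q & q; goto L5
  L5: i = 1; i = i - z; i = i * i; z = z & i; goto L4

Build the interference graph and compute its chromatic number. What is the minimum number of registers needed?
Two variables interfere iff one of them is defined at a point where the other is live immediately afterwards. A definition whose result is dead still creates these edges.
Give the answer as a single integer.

Answer: 3

Derivation:
def/use:
  L0: {q,z} / ∅
  L1: {q} / ∅
  L2: {d,z} / ∅
  L3: {d,u} / ∅
  L4: {q} / {q}
  L5: {i,z} / {z}

Backward fixpoint:
  L0: in=∅ out={z}
  L1: in={z} out={q,z}
  L2: in=∅ out=∅
  L3: in=∅ out=∅
  L4: in={q,z} out={q,z}
  L5: in={q,z} out={q,z}

Conflict graph:
  d↔{z}
  i↔{q,z}
  q↔{i,z}
  u↔∅
  z↔{d,i,q}

Registers:
  {i,q,z} pairwise interfere (3-clique) ⇒ χ ≥ 3
  3-colouring: c0={u,z}  c1={d,i}  c2={q}
  χ = 3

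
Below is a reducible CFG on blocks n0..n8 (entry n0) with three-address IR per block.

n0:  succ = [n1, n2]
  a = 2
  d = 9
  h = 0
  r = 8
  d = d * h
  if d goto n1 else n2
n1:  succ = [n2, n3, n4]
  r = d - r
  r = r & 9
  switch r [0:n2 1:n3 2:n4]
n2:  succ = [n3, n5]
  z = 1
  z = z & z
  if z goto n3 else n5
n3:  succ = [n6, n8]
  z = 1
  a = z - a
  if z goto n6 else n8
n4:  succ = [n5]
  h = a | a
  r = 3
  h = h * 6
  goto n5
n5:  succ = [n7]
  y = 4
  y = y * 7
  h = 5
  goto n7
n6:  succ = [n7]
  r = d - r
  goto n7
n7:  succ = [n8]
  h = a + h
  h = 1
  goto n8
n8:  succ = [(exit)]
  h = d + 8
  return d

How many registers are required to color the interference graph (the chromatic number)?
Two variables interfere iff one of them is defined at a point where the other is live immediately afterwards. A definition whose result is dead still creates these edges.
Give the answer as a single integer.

def/use:
  n0: def={a,d,h,r} ue=∅
  n1: def={r} ue={d,r}
  n2: def={z} ue=∅
  n3: def={a,z} ue={a}
  n4: def={h,r} ue={a}
  n5: def={h,y} ue=∅
  n6: def={r} ue={d,r}
  n7: def={h} ue={a,h}
  n8: def={h} ue={d}

Live sets:
  n0: in=∅ out={a,d,h,r}
  n1: in={a,d,h,r} out={a,d,h,r}
  n2: in={a,d,h,r} out={a,d,h,r}
  n3: in={a,d,h,r} out={a,d,h,r}
  n4: in={a,d} out={a,d}
  n5: in={a,d} out={a,d,h}
  n6: in={a,d,h,r} out={a,d,h}
  n7: in={a,d,h} out={d}
  n8: in={d} out=∅

Interfere edges:
  a — {d,h,r,y,z}
  d — {a,h,r,y,z}
  h — {a,d,r,z}
  r — {a,d,h,z}
  y — {a,d}
  z — {a,d,h,r}

Colouring:
  lower bound: {a,d,h,r,z} mutually conflict ⇒ χ ≥ 5
  assign a→c0 d→c1 h→c2 r→c3 y→c2 z→c4 — no edge inside a register ⇒ χ ≤ 5
  χ = 5

Answer: 5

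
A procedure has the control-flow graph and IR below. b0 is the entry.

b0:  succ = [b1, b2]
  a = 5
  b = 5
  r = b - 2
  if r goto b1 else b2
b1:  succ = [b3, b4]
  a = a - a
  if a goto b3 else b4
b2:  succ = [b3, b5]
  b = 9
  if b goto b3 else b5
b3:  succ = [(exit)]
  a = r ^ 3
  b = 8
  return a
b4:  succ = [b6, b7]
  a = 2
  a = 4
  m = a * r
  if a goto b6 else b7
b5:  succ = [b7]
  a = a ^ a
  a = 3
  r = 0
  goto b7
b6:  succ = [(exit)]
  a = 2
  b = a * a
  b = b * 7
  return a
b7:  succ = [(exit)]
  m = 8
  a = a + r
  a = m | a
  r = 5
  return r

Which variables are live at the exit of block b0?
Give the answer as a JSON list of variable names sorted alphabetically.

Per-block:
  b0: def={a,b,r} ue=∅
  b1: def={a} ue={a}
  b2: def={b} ue=∅
  b3: def={a,b} ue={r}
  b4: def={a,m} ue={r}
  b5: def={a,r} ue={a}
  b6: def={a,b} ue=∅
  b7: def={a,m,r} ue={a,r}

Live sets:
  b0 li=∅ lo={a,r}
  b1 li={a,r} lo={r}
  b2 li={a,r} lo={a,r}
  b3 li={r} lo=∅
  b4 li={r} lo={a,r}
  b5 li={a} lo={a,r}
  b6 li=∅ lo=∅
  b7 li={a,r} lo=∅

live-out(b0) = ["a", "r"]

Answer: ["a", "r"]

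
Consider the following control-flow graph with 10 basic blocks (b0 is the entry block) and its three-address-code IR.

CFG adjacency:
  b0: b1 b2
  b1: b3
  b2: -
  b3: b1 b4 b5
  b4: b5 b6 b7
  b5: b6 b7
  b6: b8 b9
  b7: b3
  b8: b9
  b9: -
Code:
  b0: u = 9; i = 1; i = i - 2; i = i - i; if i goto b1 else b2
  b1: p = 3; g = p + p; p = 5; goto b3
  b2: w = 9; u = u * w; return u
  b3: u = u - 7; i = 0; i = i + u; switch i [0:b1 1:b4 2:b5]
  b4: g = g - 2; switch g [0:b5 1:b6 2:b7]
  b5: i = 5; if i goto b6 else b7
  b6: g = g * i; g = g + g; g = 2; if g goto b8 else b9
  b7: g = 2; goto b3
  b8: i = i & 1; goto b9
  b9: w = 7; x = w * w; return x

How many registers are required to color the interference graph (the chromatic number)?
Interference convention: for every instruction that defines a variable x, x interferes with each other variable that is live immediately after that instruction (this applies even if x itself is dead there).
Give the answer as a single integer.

Answer: 3

Analysis:
Per-block:
  b0: {i,u} / ∅
  b1: {g,p} / ∅
  b2: {u,w} / {u}
  b3: {i,u} / {u}
  b4: {g} / {g}
  b5: {i} / ∅
  b6: {g} / {g,i}
  b7: {g} / ∅
  b8: {i} / {i}
  b9: {w,x} / ∅

Backward fixpoint:
  b0 li=∅ lo={u}
  b1 li={u} lo={g,u}
  b2 li={u} lo=∅
  b3 li={g,u} lo={g,i,u}
  b4 li={g,i,u} lo={g,i,u}
  b5 li={g,u} lo={g,i,u}
  b6 li={g,i} lo={i}
  b7 li={u} lo={g,u}
  b8 li={i} lo=∅
  b9 li=∅ lo=∅

Conflict graph:
  g↔{i,p,u}
  i↔{g,u}
  p↔{g,u}
  u↔{g,i,p,w}
  w↔{u}
  x↔∅

Chromatic number:
  clique {g,i,u} ⇒ need ≥ 3
  assign g→r1 i→r2 p→r2 u→r0 w→r1 x→r0 — no edge inside a register ⇒ χ ≤ 3
  χ = 3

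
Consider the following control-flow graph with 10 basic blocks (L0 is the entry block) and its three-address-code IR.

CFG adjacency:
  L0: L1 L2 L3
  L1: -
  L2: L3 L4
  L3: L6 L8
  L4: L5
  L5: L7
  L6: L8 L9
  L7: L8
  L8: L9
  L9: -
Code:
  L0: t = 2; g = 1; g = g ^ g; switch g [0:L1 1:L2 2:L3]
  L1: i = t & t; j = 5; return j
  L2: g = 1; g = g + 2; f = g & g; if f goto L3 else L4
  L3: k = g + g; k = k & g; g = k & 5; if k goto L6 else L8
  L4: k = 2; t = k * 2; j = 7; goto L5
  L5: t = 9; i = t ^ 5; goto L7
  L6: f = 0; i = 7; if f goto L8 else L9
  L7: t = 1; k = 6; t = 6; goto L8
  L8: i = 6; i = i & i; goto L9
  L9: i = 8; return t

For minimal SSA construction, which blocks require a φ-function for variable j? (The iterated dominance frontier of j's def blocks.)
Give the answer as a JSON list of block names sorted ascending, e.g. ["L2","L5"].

idom tree: L1←L0 L2←L0 L3←L0 L4←L2 L5←L4 L6←L3 L7←L5 L8←L0 L9←L0
Dom∩ at merges:
  L3: preds {L0,L2}: {L0} ∩ {L0,L2} = {L0}; idom=L0
  L8: preds {L3,L6,L7}: {L0,L3} ∩ {L0,L3,L6} ∩ {L0,L2,L4,L5,L7} = {L0}; idom=L0
  L9: preds {L6,L8}: {L0,L3,L6} ∩ {L0,L8} = {L0}; idom=L0

DF walk-up:
  join L3 pred L0: · stop@L0
  join L3 pred L2: L2 stop@L0
  join L8 pred L3: L3 stop@L0
  join L8 pred L6: L6→L3 stop@L0
  join L8 pred L7: L7→L5→L4→L2 stop@L0
  join L9 pred L6: L6→L3 stop@L0
  join L9 pred L8: L8 stop@L0
  DF(L0)=∅
  DF(L1)=∅
  DF(L2)={L3,L8}
  DF(L3)={L8,L9}
  DF(L4)={L8}
  DF(L5)={L8}
  DF(L6)={L8,L9}
  DF(L7)={L8}
  DF(L8)={L9}
  DF(L9)=∅

φ for j: defs {L1,L4}
  DF⁺ = {L8,L9}

Answer: ["L8", "L9"]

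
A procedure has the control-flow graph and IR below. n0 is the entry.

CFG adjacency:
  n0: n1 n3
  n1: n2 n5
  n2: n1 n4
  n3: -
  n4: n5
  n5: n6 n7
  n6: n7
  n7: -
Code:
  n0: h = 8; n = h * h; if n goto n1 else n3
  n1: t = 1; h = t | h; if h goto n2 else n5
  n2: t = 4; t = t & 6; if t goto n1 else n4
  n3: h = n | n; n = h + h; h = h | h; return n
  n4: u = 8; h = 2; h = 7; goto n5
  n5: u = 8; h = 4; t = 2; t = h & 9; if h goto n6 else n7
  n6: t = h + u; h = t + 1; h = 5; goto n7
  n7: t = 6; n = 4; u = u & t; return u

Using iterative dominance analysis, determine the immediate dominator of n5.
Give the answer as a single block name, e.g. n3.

Answer: n1

Derivation:
idom tree: n1←n0 n2←n1 n3←n0 n4←n2 n5←n1 n6←n5 n7←n5
Dom∩ at merges:
  n1: preds {n0,n2}: {n0} ∩ {n0,n1,n2} = {n0}; idom=n0
  n5: preds {n1,n4}: {n0,n1} ∩ {n0,n1,n2,n4} = {n0,n1}; idom=n1
  n7: preds {n5,n6}: {n0,n1,n5} ∩ {n0,n1,n5,n6} = {n0,n1,n5}; idom=n5

idom(n5) = n1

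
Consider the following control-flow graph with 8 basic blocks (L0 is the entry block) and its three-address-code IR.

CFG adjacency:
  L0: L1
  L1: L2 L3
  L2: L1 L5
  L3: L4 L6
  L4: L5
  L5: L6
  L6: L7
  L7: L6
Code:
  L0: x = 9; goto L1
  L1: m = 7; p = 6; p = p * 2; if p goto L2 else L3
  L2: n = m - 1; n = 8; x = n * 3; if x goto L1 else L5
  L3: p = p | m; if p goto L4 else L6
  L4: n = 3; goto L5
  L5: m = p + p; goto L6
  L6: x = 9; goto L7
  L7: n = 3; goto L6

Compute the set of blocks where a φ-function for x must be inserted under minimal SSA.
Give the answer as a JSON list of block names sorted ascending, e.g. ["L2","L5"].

idom tree: L1←L0 L2←L1 L3←L1 L4←L3 L5←L1 L6←L1 L7←L6
Join-block Dom:
  L1: preds {L0,L2}: {L0} ∩ {L0,L1,L2} = {L0}; idom=L0
  L5: preds {L2,L4}: {L0,L1,L2} ∩ {L0,L1,L3,L4} = {L0,L1}; idom=L1
  L6: preds {L3,L5,L7}: {L0,L1,L3} ∩ {L0,L1,L5} ∩ {L0,L1,L6,L7} = {L0,L1}; idom=L1

Frontier:
  L1←L0: walk · to L0
  L1←L2: walk L2→L1 to L0
  L5←L2: walk L2 to L1
  L5←L4: walk L4→L3 to L1
  L6←L3: walk L3 to L1
  L6←L5: walk L5 to L1
  L6←L7: walk L7→L6 to L1
  DF(L0)=∅
  DF(L1)={L1}
  DF(L2)={L1,L5}
  DF(L3)={L5,L6}
  DF(L4)={L5}
  DF(L5)={L6}
  DF(L6)={L6}
  DF(L7)={L6}

φ for x: defs {L0,L2,L6}
  DF⁺ = {L1,L5,L6}

Answer: ["L1", "L5", "L6"]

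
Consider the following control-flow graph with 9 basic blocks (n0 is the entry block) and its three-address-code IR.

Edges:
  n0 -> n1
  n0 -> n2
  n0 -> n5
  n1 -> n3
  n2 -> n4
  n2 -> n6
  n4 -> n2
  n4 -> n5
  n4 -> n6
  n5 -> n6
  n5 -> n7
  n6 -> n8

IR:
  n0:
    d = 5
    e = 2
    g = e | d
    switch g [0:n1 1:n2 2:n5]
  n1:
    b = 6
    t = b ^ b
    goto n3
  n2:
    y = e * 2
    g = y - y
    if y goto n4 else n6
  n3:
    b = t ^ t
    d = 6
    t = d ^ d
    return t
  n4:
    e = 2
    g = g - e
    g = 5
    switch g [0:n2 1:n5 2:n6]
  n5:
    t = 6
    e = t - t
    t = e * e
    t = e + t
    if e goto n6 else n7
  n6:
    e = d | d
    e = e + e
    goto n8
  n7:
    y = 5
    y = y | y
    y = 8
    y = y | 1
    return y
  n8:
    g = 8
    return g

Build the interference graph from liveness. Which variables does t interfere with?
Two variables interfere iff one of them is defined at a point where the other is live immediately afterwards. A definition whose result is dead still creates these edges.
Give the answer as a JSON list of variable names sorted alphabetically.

def/use:
  n0: {d,e,g} / ∅
  n1: {b,t} / ∅
  n2: {g,y} / {e}
  n3: {b,d,t} / {t}
  n4: {e,g} / {g}
  n5: {e,t} / ∅
  n6: {e} / {d}
  n7: {y} / ∅
  n8: {g} / ∅

Live sets:
  n0 li=∅ lo={d,e}
  n1 li=∅ lo={t}
  n2 li={d,e} lo={d,g}
  n3 li={t} lo=∅
  n4 li={d,g} lo={d,e}
  n5 li={d} lo={d}
  n6 li={d} lo=∅
  n7 li=∅ lo=∅
  n8 li=∅ lo=∅

Interfere edges:
  b — ∅
  d — {e,g,t,y}
  e — {d,g,t}
  g — {d,e,y}
  t — {d,e}
  y — {d,g}

N(t) = ["d", "e"]

Answer: ["d", "e"]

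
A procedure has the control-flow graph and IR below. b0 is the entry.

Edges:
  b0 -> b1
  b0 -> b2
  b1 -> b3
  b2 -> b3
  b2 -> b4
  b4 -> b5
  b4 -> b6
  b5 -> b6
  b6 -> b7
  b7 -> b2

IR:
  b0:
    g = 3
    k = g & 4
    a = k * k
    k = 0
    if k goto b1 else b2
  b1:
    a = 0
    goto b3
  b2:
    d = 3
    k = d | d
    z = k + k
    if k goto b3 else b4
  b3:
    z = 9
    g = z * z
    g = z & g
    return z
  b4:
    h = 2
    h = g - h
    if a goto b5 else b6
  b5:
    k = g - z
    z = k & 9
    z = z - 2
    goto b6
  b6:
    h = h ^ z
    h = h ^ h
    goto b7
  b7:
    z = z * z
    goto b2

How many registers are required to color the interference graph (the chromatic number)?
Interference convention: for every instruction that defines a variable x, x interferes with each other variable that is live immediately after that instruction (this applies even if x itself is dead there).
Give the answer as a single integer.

Block summaries:
  b0: {a,g,k} / ∅
  b1: {a} / ∅
  b2: {d,k,z} / ∅
  b3: {g,z} / ∅
  b4: {h} / {a,g}
  b5: {k,z} / {g,z}
  b6: {h} / {h,z}
  b7: {z} / {z}

Liveness:
  b0 li=∅ lo={a,g}
  b1 li=∅ lo=∅
  b2 li={a,g} lo={a,g,z}
  b3 li=∅ lo=∅
  b4 li={a,g,z} lo={a,g,h,z}
  b5 li={a,g,h,z} lo={a,g,h,z}
  b6 li={a,g,h,z} lo={a,g,z}
  b7 li={a,g,z} lo={a,g}

Interfere edges:
  a: {d,g,h,k,z}
  d: {a,g}
  g: {a,d,h,k,z}
  h: {a,g,k,z}
  k: {a,g,h,z}
  z: {a,g,h,k}

Colouring:
  lower bound: {a,g,h,k,z} mutually conflict ⇒ χ ≥ 5
  assign a→c0 d→c2 g→c1 h→c2 k→c3 z→c4 — no edge inside a register ⇒ χ ≤ 5
  χ = 5

Answer: 5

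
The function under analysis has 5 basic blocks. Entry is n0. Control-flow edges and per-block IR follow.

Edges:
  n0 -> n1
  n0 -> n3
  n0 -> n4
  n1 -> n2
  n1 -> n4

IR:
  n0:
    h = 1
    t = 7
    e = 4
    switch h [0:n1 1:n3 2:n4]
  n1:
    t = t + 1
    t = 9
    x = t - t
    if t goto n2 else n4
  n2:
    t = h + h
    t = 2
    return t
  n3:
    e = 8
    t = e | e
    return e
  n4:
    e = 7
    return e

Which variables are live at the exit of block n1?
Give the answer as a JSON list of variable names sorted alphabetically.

Per-block:
  n0 def {e,h,t} use ∅
  n1 def {t,x} use {t}
  n2 def {t} use {h}
  n3 def {e,t} use ∅
  n4 def {e} use ∅

Liveness:
  live n0: ∅→{h,t}
  live n1: {h,t}→{h}
  live n2: {h}→∅
  live n3: ∅→∅
  live n4: ∅→∅

live-out(n1) = ["h"]

Answer: ["h"]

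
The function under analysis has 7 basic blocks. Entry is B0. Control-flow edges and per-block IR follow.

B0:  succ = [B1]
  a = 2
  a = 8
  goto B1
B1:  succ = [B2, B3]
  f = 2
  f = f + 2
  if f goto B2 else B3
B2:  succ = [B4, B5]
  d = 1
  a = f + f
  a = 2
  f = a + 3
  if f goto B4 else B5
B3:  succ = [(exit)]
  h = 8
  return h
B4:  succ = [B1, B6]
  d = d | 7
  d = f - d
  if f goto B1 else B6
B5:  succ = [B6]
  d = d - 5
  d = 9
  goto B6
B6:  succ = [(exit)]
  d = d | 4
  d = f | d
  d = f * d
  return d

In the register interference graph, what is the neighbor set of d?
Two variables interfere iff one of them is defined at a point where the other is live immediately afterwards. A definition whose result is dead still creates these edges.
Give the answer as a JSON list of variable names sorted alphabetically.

Answer: ["a", "f"]

Analysis:
def/use:
  B0: {a} / ∅
  B1: {f} / ∅
  B2: {a,d,f} / {f}
  B3: {h} / ∅
  B4: {d} / {d,f}
  B5: {d} / {d}
  B6: {d} / {d,f}

Live sets:
  B0: in=∅ out=∅
  B1: in=∅ out={f}
  B2: in={f} out={d,f}
  B3: in=∅ out=∅
  B4: in={d,f} out={d,f}
  B5: in={d,f} out={d,f}
  B6: in={d,f} out=∅

Interference:
  a↔{d}
  d↔{a,f}
  f↔{d}
  h↔∅

N(d) = ["a", "f"]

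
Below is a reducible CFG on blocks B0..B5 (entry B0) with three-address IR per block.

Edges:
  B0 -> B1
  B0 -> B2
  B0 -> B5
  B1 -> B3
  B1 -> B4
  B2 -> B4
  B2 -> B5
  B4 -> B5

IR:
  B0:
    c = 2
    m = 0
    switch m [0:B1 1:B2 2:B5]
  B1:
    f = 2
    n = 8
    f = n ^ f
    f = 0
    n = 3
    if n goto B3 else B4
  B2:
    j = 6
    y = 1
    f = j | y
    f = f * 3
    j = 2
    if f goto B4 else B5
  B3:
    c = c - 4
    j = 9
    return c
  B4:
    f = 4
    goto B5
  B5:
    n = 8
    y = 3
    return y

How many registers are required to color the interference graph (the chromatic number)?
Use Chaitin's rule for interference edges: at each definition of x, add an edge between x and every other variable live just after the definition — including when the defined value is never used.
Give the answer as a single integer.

Block summaries:
  B0: def={c,m} ue=∅
  B1: def={f,n} ue=∅
  B2: def={f,j,y} ue=∅
  B3: def={c,j} ue={c}
  B4: def={f} ue=∅
  B5: def={n,y} ue=∅

Liveness:
  B0 li=∅ lo={c}
  B1 li={c} lo={c}
  B2 li=∅ lo=∅
  B3 li={c} lo=∅
  B4 li=∅ lo=∅
  B5 li=∅ lo=∅

Conflict graph:
  c: {f,j,m,n}
  f: {c,j,n}
  j: {c,f,y}
  m: {c}
  n: {c,f}
  y: {j}

Colouring:
  clique {c,f,j} ⇒ need ≥ 3
  assign c→r0 f→r1 j→r2 m→r1 n→r2 y→r0 — no edge inside a register ⇒ χ ≤ 3
  χ = 3

Answer: 3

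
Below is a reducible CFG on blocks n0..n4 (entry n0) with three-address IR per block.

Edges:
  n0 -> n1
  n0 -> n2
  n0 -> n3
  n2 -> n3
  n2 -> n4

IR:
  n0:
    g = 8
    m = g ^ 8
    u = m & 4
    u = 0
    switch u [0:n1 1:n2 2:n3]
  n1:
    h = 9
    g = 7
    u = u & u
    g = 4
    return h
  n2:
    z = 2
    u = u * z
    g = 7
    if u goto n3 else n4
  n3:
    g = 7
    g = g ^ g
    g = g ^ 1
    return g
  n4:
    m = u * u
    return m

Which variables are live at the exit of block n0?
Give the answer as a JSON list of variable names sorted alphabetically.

Per-block:
  n0 def {g,m,u} use ∅
  n1 def {g,h,u} use {u}
  n2 def {g,u,z} use {u}
  n3 def {g} use ∅
  n4 def {m} use {u}

Liveness:
  n0: in=∅ out={u}
  n1: in={u} out=∅
  n2: in={u} out={u}
  n3: in=∅ out=∅
  n4: in={u} out=∅

live-out(n0) = ["u"]

Answer: ["u"]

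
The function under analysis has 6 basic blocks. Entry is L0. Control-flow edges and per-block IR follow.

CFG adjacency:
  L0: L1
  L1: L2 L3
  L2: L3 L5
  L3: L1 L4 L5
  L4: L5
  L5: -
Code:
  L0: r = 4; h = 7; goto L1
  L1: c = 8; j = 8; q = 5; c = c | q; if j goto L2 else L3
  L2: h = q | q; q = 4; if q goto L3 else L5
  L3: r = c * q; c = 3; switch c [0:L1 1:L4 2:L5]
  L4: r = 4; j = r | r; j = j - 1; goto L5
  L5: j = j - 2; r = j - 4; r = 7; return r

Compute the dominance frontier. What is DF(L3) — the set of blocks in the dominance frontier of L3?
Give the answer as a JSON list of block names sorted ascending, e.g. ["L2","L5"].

Answer: ["L1", "L5"]

Working:
idom tree: L1←L0 L2←L1 L3←L1 L4←L3 L5←L1
Join-block Dom:
  L1: preds {L0,L3}: {L0} ∩ {L0,L1,L3} = {L0}; idom=L0
  L3: preds {L1,L2}: {L0,L1} ∩ {L0,L1,L2} = {L0,L1}; idom=L1
  L5: preds {L2,L3,L4}: {L0,L1,L2} ∩ {L0,L1,L3} ∩ {L0,L1,L3,L4} = {L0,L1}; idom=L1

Frontier:
  join L1 pred L0: · stop@L0
  join L1 pred L3: L3→L1 stop@L0
  join L3 pred L1: · stop@L1
  join L3 pred L2: L2 stop@L1
  join L5 pred L2: L2 stop@L1
  join L5 pred L3: L3 stop@L1
  join L5 pred L4: L4→L3 stop@L1
  L0: DF=∅
  L1: DF={L1}
  L2: DF={L3,L5}
  L3: DF={L1,L5}
  L4: DF={L5}
  L5: DF=∅

DF(L3) = ["L1", "L5"]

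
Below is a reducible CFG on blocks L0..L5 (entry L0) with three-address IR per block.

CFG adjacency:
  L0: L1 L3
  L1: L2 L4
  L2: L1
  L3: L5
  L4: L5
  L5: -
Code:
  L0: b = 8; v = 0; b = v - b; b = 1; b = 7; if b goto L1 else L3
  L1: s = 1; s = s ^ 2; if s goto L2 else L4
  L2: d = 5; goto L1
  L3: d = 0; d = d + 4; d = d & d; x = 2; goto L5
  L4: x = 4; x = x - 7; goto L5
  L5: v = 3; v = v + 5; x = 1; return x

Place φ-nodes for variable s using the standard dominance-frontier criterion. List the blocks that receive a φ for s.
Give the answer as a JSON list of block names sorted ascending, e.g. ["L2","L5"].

Answer: ["L1", "L5"]

Working:
idom tree: L1←L0 L2←L1 L3←L0 L4←L1 L5←L0
Dom at joins:
  L1: preds {L0,L2}: {L0} ∩ {L0,L1,L2} = {L0}; idom=L0
  L5: preds {L3,L4}: {L0,L3} ∩ {L0,L1,L4} = {L0}; idom=L0

DF derivation:
  L1←L0: walk · to L0
  L1←L2: walk L2→L1 to L0
  L5←L3: walk L3 to L0
  L5←L4: walk L4→L1 to L0
  L0: DF=∅
  L1: DF={L1,L5}
  L2: DF={L1}
  L3: DF={L5}
  L4: DF={L5}
  L5: DF=∅

φ for s: defs {L1}
  DF⁺ = {L1,L5}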